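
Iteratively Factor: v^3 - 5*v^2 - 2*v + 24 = (v - 3)*(v^2 - 2*v - 8) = (v - 3)*(v + 2)*(v - 4)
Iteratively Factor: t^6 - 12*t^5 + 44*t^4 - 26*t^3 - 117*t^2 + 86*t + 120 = (t - 3)*(t^5 - 9*t^4 + 17*t^3 + 25*t^2 - 42*t - 40) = (t - 3)*(t + 1)*(t^4 - 10*t^3 + 27*t^2 - 2*t - 40) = (t - 3)*(t - 2)*(t + 1)*(t^3 - 8*t^2 + 11*t + 20) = (t - 3)*(t - 2)*(t + 1)^2*(t^2 - 9*t + 20) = (t - 5)*(t - 3)*(t - 2)*(t + 1)^2*(t - 4)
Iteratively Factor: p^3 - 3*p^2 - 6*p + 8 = (p - 1)*(p^2 - 2*p - 8) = (p - 4)*(p - 1)*(p + 2)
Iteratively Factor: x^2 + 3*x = (x)*(x + 3)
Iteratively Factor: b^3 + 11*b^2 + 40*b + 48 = (b + 4)*(b^2 + 7*b + 12) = (b + 3)*(b + 4)*(b + 4)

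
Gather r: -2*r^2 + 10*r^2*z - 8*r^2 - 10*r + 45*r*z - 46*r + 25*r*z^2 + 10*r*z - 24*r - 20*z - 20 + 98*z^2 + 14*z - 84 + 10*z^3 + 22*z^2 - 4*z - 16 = r^2*(10*z - 10) + r*(25*z^2 + 55*z - 80) + 10*z^3 + 120*z^2 - 10*z - 120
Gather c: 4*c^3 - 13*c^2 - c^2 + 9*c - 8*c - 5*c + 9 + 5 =4*c^3 - 14*c^2 - 4*c + 14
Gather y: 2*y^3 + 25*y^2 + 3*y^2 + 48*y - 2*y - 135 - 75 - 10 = 2*y^3 + 28*y^2 + 46*y - 220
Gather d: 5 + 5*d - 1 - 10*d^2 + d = -10*d^2 + 6*d + 4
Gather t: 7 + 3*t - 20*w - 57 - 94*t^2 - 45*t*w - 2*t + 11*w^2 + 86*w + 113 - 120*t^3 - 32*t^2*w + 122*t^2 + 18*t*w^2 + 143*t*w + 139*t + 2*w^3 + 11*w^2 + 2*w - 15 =-120*t^3 + t^2*(28 - 32*w) + t*(18*w^2 + 98*w + 140) + 2*w^3 + 22*w^2 + 68*w + 48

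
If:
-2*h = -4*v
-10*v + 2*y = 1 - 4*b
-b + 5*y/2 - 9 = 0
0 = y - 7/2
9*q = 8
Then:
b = -1/4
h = 1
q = 8/9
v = 1/2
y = 7/2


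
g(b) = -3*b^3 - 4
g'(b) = -9*b^2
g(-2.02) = 20.73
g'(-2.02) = -36.72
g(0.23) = -4.04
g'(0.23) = -0.48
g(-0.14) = -3.99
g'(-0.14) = -0.18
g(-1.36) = 3.55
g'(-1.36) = -16.65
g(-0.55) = -3.50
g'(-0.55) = -2.72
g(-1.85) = 14.99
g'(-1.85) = -30.80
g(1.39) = -12.06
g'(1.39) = -17.39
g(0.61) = -4.68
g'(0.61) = -3.35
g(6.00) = -652.00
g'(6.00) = -324.00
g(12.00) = -5188.00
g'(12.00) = -1296.00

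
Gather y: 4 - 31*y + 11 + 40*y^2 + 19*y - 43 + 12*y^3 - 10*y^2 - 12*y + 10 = 12*y^3 + 30*y^2 - 24*y - 18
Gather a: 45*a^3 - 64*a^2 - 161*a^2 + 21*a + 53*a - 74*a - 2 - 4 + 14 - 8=45*a^3 - 225*a^2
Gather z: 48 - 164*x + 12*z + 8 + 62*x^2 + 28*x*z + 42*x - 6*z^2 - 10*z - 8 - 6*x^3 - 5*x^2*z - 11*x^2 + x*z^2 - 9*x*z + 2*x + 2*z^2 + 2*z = -6*x^3 + 51*x^2 - 120*x + z^2*(x - 4) + z*(-5*x^2 + 19*x + 4) + 48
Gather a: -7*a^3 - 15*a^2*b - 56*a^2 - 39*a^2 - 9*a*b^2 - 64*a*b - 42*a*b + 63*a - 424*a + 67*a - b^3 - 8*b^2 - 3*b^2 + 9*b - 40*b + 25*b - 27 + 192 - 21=-7*a^3 + a^2*(-15*b - 95) + a*(-9*b^2 - 106*b - 294) - b^3 - 11*b^2 - 6*b + 144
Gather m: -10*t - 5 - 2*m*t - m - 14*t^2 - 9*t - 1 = m*(-2*t - 1) - 14*t^2 - 19*t - 6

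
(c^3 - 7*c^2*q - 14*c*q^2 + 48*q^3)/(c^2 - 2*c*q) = c - 5*q - 24*q^2/c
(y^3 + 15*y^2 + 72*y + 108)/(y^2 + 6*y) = y + 9 + 18/y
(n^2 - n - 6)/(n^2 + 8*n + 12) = (n - 3)/(n + 6)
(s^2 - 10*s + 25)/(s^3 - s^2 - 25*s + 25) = (s - 5)/(s^2 + 4*s - 5)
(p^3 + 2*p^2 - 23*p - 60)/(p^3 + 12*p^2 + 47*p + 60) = (p - 5)/(p + 5)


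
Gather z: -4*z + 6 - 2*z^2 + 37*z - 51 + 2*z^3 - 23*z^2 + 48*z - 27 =2*z^3 - 25*z^2 + 81*z - 72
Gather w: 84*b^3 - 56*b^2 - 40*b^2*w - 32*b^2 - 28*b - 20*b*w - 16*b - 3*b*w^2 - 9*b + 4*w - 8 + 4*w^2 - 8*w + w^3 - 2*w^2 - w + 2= 84*b^3 - 88*b^2 - 53*b + w^3 + w^2*(2 - 3*b) + w*(-40*b^2 - 20*b - 5) - 6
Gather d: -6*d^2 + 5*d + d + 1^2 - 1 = -6*d^2 + 6*d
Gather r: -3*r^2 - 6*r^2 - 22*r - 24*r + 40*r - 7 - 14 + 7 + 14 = -9*r^2 - 6*r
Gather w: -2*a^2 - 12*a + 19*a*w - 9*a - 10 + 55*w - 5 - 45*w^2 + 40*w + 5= -2*a^2 - 21*a - 45*w^2 + w*(19*a + 95) - 10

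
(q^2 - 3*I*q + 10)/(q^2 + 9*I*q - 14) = (q - 5*I)/(q + 7*I)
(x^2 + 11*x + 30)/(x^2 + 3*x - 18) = (x + 5)/(x - 3)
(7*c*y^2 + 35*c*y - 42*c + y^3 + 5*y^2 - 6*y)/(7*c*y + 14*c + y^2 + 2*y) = (y^2 + 5*y - 6)/(y + 2)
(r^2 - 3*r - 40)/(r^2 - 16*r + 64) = (r + 5)/(r - 8)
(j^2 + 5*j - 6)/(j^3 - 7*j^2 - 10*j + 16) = (j + 6)/(j^2 - 6*j - 16)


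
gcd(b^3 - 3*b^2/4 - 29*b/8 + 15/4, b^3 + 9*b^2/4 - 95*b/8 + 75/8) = b^2 - 11*b/4 + 15/8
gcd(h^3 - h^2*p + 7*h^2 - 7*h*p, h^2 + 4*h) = h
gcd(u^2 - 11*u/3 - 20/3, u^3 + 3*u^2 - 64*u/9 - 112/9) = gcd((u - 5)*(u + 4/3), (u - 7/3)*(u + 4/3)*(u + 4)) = u + 4/3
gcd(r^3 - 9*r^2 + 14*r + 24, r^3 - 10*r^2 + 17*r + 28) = r^2 - 3*r - 4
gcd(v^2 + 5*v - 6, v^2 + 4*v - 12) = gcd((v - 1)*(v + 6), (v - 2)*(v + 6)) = v + 6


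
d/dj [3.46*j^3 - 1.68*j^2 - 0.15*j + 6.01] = 10.38*j^2 - 3.36*j - 0.15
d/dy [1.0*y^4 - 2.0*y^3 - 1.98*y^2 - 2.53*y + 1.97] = 4.0*y^3 - 6.0*y^2 - 3.96*y - 2.53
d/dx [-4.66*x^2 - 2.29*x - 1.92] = -9.32*x - 2.29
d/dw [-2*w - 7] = -2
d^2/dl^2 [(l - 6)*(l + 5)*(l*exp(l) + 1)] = l^3*exp(l) + 5*l^2*exp(l) - 28*l*exp(l) - 62*exp(l) + 2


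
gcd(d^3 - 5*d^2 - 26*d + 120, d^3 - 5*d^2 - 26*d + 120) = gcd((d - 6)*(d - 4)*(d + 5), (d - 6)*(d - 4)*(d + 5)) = d^3 - 5*d^2 - 26*d + 120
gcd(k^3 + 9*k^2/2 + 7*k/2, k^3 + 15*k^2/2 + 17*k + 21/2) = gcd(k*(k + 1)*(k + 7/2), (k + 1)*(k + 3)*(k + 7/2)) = k^2 + 9*k/2 + 7/2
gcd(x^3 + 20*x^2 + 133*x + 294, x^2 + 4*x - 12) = x + 6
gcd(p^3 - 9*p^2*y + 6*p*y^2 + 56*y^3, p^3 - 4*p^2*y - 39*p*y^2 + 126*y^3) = -p + 7*y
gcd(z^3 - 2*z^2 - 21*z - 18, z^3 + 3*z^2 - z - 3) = z^2 + 4*z + 3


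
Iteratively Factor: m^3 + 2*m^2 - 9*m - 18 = (m - 3)*(m^2 + 5*m + 6) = (m - 3)*(m + 2)*(m + 3)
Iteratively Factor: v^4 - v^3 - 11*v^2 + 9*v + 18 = (v + 1)*(v^3 - 2*v^2 - 9*v + 18) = (v + 1)*(v + 3)*(v^2 - 5*v + 6) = (v - 2)*(v + 1)*(v + 3)*(v - 3)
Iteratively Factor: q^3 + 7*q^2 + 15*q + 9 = (q + 1)*(q^2 + 6*q + 9) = (q + 1)*(q + 3)*(q + 3)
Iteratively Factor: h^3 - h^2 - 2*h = (h - 2)*(h^2 + h) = (h - 2)*(h + 1)*(h)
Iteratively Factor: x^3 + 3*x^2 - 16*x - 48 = (x - 4)*(x^2 + 7*x + 12) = (x - 4)*(x + 3)*(x + 4)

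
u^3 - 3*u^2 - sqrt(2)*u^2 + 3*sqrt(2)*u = u*(u - 3)*(u - sqrt(2))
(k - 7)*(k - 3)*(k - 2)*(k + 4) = k^4 - 8*k^3 - 7*k^2 + 122*k - 168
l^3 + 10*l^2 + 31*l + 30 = (l + 2)*(l + 3)*(l + 5)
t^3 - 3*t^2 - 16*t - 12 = (t - 6)*(t + 1)*(t + 2)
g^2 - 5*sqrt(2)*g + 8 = (g - 4*sqrt(2))*(g - sqrt(2))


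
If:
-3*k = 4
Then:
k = -4/3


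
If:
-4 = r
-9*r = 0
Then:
No Solution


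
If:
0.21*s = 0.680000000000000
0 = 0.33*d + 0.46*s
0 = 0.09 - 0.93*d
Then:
No Solution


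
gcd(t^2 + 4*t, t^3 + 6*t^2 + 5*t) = t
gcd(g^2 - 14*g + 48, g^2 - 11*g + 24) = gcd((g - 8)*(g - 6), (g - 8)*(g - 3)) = g - 8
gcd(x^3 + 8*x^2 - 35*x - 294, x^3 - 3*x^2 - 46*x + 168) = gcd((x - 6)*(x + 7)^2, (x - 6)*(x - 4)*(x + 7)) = x^2 + x - 42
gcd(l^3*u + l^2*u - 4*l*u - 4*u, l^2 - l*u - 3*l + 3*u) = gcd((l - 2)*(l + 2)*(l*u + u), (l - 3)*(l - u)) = 1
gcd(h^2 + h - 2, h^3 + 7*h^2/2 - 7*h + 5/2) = h - 1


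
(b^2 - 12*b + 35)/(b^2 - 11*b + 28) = (b - 5)/(b - 4)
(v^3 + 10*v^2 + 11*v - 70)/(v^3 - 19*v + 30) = (v + 7)/(v - 3)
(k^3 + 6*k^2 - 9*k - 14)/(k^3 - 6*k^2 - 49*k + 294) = (k^2 - k - 2)/(k^2 - 13*k + 42)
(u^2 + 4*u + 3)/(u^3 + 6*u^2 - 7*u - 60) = (u^2 + 4*u + 3)/(u^3 + 6*u^2 - 7*u - 60)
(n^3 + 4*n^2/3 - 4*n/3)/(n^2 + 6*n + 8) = n*(3*n - 2)/(3*(n + 4))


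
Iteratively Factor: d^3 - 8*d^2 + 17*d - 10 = (d - 2)*(d^2 - 6*d + 5) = (d - 5)*(d - 2)*(d - 1)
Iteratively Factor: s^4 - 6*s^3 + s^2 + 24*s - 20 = (s - 5)*(s^3 - s^2 - 4*s + 4) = (s - 5)*(s + 2)*(s^2 - 3*s + 2) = (s - 5)*(s - 1)*(s + 2)*(s - 2)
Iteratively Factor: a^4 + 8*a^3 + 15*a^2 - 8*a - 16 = (a + 4)*(a^3 + 4*a^2 - a - 4) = (a - 1)*(a + 4)*(a^2 + 5*a + 4) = (a - 1)*(a + 4)^2*(a + 1)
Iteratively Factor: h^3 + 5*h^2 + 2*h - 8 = (h + 4)*(h^2 + h - 2) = (h + 2)*(h + 4)*(h - 1)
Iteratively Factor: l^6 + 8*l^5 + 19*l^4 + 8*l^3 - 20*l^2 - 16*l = (l + 2)*(l^5 + 6*l^4 + 7*l^3 - 6*l^2 - 8*l) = l*(l + 2)*(l^4 + 6*l^3 + 7*l^2 - 6*l - 8) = l*(l + 2)^2*(l^3 + 4*l^2 - l - 4) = l*(l - 1)*(l + 2)^2*(l^2 + 5*l + 4) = l*(l - 1)*(l + 2)^2*(l + 4)*(l + 1)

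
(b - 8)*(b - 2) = b^2 - 10*b + 16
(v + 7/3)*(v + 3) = v^2 + 16*v/3 + 7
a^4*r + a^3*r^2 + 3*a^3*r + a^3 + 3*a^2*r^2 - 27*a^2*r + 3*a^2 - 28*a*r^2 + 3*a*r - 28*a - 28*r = (a - 4)*(a + 7)*(a + r)*(a*r + 1)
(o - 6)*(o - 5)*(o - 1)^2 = o^4 - 13*o^3 + 53*o^2 - 71*o + 30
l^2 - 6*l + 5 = (l - 5)*(l - 1)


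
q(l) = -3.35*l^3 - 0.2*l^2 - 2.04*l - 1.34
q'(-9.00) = -812.49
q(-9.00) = 2442.97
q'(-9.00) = -812.49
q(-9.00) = 2442.97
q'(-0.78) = -7.84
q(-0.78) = 1.72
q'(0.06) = -2.10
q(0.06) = -1.46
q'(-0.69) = -6.55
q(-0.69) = 1.07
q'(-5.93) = -353.08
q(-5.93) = 702.29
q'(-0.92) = -10.18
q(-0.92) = 2.98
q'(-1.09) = -13.54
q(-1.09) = 4.98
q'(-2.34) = -56.13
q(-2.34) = 45.26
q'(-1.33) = -19.29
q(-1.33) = 8.90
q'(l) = -10.05*l^2 - 0.4*l - 2.04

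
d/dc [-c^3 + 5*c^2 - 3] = c*(10 - 3*c)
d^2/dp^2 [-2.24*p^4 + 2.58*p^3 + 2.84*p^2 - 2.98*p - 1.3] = -26.88*p^2 + 15.48*p + 5.68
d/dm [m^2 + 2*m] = 2*m + 2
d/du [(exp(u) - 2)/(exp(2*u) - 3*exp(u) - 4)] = (-exp(2*u) + 4*exp(u) - 10)*exp(u)/(exp(4*u) - 6*exp(3*u) + exp(2*u) + 24*exp(u) + 16)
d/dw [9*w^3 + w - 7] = 27*w^2 + 1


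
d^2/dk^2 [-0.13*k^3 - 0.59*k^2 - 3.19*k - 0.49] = -0.78*k - 1.18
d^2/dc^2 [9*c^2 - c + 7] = 18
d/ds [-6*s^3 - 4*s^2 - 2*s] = -18*s^2 - 8*s - 2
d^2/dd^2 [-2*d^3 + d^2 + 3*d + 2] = 2 - 12*d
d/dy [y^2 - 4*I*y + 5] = 2*y - 4*I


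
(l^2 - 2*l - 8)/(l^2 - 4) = (l - 4)/(l - 2)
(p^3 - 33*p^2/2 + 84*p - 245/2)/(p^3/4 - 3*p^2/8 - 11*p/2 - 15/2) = 4*(-2*p^3 + 33*p^2 - 168*p + 245)/(-2*p^3 + 3*p^2 + 44*p + 60)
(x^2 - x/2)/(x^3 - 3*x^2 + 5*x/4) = 2/(2*x - 5)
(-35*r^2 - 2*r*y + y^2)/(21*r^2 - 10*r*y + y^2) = (5*r + y)/(-3*r + y)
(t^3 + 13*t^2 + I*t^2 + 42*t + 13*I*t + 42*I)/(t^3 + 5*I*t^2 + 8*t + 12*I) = (t^2 + 13*t + 42)/(t^2 + 4*I*t + 12)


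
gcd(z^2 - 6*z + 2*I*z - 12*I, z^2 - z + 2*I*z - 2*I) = z + 2*I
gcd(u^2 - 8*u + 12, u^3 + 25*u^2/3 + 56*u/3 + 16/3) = 1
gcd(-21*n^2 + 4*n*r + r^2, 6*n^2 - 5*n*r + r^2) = -3*n + r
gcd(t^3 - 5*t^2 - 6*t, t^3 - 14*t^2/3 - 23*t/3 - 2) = t^2 - 5*t - 6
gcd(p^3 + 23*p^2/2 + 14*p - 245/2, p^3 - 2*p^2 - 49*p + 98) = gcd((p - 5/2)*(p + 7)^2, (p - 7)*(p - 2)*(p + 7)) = p + 7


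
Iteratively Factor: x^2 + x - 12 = (x - 3)*(x + 4)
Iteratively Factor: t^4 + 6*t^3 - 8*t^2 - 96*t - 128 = (t + 4)*(t^3 + 2*t^2 - 16*t - 32) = (t + 2)*(t + 4)*(t^2 - 16) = (t - 4)*(t + 2)*(t + 4)*(t + 4)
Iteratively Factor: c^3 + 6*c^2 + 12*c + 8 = (c + 2)*(c^2 + 4*c + 4) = (c + 2)^2*(c + 2)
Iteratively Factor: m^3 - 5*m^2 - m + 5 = (m + 1)*(m^2 - 6*m + 5) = (m - 5)*(m + 1)*(m - 1)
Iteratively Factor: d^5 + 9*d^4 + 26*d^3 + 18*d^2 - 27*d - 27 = (d + 3)*(d^4 + 6*d^3 + 8*d^2 - 6*d - 9) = (d - 1)*(d + 3)*(d^3 + 7*d^2 + 15*d + 9) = (d - 1)*(d + 1)*(d + 3)*(d^2 + 6*d + 9) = (d - 1)*(d + 1)*(d + 3)^2*(d + 3)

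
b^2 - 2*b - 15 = (b - 5)*(b + 3)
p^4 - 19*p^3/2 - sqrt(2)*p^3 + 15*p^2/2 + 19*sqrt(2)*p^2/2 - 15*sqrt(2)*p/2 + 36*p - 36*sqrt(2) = (p - 8)*(p - 3)*(p + 3/2)*(p - sqrt(2))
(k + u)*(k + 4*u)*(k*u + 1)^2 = k^4*u^2 + 5*k^3*u^3 + 2*k^3*u + 4*k^2*u^4 + 10*k^2*u^2 + k^2 + 8*k*u^3 + 5*k*u + 4*u^2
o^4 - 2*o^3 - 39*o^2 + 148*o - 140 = (o - 5)*(o - 2)^2*(o + 7)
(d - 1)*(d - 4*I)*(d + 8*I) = d^3 - d^2 + 4*I*d^2 + 32*d - 4*I*d - 32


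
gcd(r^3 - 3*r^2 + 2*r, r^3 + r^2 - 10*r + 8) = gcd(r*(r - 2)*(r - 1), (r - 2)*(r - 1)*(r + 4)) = r^2 - 3*r + 2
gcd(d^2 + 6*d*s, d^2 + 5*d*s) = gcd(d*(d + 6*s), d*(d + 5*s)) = d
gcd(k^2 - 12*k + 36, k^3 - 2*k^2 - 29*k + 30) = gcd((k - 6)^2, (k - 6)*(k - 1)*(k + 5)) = k - 6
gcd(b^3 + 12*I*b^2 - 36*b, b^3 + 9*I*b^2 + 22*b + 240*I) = b + 6*I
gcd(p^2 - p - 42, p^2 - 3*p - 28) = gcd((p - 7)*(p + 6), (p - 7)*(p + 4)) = p - 7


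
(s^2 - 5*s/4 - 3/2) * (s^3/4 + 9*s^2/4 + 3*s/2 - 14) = s^5/4 + 31*s^4/16 - 27*s^3/16 - 77*s^2/4 + 61*s/4 + 21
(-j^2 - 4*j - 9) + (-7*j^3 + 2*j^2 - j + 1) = -7*j^3 + j^2 - 5*j - 8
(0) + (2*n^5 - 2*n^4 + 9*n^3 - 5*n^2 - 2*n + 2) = 2*n^5 - 2*n^4 + 9*n^3 - 5*n^2 - 2*n + 2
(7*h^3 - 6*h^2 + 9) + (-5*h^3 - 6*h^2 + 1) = 2*h^3 - 12*h^2 + 10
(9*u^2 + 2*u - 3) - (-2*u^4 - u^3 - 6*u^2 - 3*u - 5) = 2*u^4 + u^3 + 15*u^2 + 5*u + 2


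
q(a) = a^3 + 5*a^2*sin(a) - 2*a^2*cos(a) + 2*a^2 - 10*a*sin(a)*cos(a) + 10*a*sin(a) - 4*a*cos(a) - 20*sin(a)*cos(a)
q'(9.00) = -81.63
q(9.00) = 1316.71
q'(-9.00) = -85.65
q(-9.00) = -555.73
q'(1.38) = 75.89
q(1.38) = 21.27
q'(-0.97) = 5.83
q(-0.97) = 11.02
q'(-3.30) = 0.84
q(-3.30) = -4.33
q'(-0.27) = -19.89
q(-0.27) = 6.10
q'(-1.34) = 12.49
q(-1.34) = 7.36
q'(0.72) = 12.04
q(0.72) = -8.56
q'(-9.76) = -59.04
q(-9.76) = -495.68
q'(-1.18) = 10.68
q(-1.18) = 9.24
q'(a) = 2*a^2*sin(a) + 5*a^2*cos(a) + 3*a^2 + 10*a*sin(a)^2 + 14*a*sin(a) - 10*a*cos(a)^2 + 6*a*cos(a) + 4*a + 20*sin(a)^2 - 10*sin(a)*cos(a) + 10*sin(a) - 20*cos(a)^2 - 4*cos(a)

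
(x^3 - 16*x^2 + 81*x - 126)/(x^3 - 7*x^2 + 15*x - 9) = (x^2 - 13*x + 42)/(x^2 - 4*x + 3)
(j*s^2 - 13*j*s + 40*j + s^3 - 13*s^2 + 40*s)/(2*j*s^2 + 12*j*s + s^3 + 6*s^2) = (j*s^2 - 13*j*s + 40*j + s^3 - 13*s^2 + 40*s)/(s*(2*j*s + 12*j + s^2 + 6*s))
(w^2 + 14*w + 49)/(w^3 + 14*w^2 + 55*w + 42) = (w + 7)/(w^2 + 7*w + 6)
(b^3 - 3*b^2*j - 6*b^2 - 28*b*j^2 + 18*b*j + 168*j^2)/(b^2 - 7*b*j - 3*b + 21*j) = (b^2 + 4*b*j - 6*b - 24*j)/(b - 3)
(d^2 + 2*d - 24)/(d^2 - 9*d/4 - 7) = 4*(d + 6)/(4*d + 7)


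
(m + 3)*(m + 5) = m^2 + 8*m + 15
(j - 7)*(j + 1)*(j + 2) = j^3 - 4*j^2 - 19*j - 14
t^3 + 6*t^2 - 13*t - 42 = (t - 3)*(t + 2)*(t + 7)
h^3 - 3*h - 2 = (h - 2)*(h + 1)^2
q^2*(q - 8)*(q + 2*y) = q^4 + 2*q^3*y - 8*q^3 - 16*q^2*y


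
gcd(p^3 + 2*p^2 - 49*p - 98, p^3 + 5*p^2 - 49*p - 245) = p^2 - 49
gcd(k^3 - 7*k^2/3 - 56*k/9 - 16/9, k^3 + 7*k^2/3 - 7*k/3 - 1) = k + 1/3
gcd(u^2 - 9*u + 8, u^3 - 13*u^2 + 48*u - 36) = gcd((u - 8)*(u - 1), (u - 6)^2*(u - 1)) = u - 1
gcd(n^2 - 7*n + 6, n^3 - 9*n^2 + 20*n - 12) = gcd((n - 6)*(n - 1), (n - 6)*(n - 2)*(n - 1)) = n^2 - 7*n + 6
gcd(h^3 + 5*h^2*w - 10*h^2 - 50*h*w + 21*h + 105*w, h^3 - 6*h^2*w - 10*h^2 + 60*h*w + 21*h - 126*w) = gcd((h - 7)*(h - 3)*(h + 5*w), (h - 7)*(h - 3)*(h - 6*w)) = h^2 - 10*h + 21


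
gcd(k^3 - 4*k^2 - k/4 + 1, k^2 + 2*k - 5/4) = k - 1/2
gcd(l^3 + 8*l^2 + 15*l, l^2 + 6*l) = l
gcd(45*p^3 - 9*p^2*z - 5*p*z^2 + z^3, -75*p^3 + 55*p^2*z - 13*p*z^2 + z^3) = 15*p^2 - 8*p*z + z^2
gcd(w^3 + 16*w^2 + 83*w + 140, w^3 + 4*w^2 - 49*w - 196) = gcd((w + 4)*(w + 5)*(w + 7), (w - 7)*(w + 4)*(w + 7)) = w^2 + 11*w + 28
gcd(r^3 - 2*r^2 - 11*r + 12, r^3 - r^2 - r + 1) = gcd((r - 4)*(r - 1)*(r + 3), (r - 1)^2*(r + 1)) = r - 1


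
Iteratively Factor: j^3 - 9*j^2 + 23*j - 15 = (j - 3)*(j^2 - 6*j + 5) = (j - 5)*(j - 3)*(j - 1)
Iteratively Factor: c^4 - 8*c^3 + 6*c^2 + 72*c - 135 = (c + 3)*(c^3 - 11*c^2 + 39*c - 45) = (c - 5)*(c + 3)*(c^2 - 6*c + 9) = (c - 5)*(c - 3)*(c + 3)*(c - 3)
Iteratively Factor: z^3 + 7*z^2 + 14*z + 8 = (z + 2)*(z^2 + 5*z + 4) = (z + 2)*(z + 4)*(z + 1)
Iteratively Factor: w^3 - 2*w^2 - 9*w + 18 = (w - 3)*(w^2 + w - 6) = (w - 3)*(w - 2)*(w + 3)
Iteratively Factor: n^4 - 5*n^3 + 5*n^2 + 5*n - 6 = (n - 3)*(n^3 - 2*n^2 - n + 2) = (n - 3)*(n - 2)*(n^2 - 1) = (n - 3)*(n - 2)*(n - 1)*(n + 1)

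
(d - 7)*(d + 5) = d^2 - 2*d - 35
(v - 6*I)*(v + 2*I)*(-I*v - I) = -I*v^3 - 4*v^2 - I*v^2 - 4*v - 12*I*v - 12*I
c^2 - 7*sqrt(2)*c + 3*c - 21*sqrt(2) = (c + 3)*(c - 7*sqrt(2))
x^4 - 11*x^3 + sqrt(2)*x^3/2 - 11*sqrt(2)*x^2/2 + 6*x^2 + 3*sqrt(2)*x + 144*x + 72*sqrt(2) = (x - 8)*(x - 6)*(x + 3)*(x + sqrt(2)/2)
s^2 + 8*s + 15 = (s + 3)*(s + 5)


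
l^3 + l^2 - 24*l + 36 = (l - 3)*(l - 2)*(l + 6)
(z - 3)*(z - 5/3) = z^2 - 14*z/3 + 5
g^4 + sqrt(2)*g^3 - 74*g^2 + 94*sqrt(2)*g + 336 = (g - 4*sqrt(2))*(g - 3*sqrt(2))*(g + sqrt(2))*(g + 7*sqrt(2))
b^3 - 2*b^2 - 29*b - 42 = (b - 7)*(b + 2)*(b + 3)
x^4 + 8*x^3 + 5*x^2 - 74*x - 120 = (x - 3)*(x + 2)*(x + 4)*(x + 5)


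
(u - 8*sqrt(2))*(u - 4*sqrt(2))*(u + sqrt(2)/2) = u^3 - 23*sqrt(2)*u^2/2 + 52*u + 32*sqrt(2)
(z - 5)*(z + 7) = z^2 + 2*z - 35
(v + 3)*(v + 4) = v^2 + 7*v + 12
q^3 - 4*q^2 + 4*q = q*(q - 2)^2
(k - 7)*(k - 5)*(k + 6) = k^3 - 6*k^2 - 37*k + 210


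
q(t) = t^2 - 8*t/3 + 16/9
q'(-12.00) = -26.67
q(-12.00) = 177.78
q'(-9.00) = -20.67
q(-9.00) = 106.78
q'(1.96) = 1.25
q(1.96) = 0.39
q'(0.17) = -2.33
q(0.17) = 1.35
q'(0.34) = -1.99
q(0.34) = 0.99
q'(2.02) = 1.37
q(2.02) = 0.47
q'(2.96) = 3.25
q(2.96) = 2.65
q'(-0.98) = -4.63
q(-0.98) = 5.35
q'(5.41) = 8.15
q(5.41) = 16.62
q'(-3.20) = -9.07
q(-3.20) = 20.55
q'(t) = 2*t - 8/3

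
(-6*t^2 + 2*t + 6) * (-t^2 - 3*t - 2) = 6*t^4 + 16*t^3 - 22*t - 12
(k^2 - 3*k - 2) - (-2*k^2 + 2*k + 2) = 3*k^2 - 5*k - 4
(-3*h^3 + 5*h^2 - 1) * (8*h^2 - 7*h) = -24*h^5 + 61*h^4 - 35*h^3 - 8*h^2 + 7*h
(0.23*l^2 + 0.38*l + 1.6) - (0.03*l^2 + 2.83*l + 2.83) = 0.2*l^2 - 2.45*l - 1.23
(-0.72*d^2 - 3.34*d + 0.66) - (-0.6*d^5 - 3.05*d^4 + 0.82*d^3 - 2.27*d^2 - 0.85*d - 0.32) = 0.6*d^5 + 3.05*d^4 - 0.82*d^3 + 1.55*d^2 - 2.49*d + 0.98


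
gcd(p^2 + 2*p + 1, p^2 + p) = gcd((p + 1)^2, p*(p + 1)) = p + 1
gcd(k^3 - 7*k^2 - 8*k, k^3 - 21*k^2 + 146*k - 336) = k - 8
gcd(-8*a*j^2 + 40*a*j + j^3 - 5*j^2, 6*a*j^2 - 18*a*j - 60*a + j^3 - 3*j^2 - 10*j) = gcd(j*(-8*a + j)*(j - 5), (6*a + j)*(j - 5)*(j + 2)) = j - 5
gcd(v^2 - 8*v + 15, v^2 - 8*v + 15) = v^2 - 8*v + 15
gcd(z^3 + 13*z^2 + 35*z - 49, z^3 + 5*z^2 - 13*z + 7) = z^2 + 6*z - 7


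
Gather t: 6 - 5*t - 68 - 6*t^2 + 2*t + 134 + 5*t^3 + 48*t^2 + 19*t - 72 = 5*t^3 + 42*t^2 + 16*t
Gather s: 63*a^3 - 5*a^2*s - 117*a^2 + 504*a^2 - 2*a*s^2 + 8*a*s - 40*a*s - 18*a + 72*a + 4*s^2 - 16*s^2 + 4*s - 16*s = 63*a^3 + 387*a^2 + 54*a + s^2*(-2*a - 12) + s*(-5*a^2 - 32*a - 12)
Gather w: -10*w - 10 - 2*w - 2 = -12*w - 12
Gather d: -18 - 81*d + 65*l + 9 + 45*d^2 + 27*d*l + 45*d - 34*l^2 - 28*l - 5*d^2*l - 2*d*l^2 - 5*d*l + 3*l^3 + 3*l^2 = d^2*(45 - 5*l) + d*(-2*l^2 + 22*l - 36) + 3*l^3 - 31*l^2 + 37*l - 9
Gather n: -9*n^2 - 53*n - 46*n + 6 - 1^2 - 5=-9*n^2 - 99*n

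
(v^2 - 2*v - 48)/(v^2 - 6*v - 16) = (v + 6)/(v + 2)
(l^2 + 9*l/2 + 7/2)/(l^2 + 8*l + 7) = (l + 7/2)/(l + 7)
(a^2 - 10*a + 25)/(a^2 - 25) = (a - 5)/(a + 5)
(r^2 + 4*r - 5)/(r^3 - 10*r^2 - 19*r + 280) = (r - 1)/(r^2 - 15*r + 56)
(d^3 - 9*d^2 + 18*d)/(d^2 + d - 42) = d*(d - 3)/(d + 7)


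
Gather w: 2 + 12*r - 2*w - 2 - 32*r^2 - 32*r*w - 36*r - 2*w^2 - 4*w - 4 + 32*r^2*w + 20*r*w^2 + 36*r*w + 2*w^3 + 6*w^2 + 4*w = -32*r^2 - 24*r + 2*w^3 + w^2*(20*r + 4) + w*(32*r^2 + 4*r - 2) - 4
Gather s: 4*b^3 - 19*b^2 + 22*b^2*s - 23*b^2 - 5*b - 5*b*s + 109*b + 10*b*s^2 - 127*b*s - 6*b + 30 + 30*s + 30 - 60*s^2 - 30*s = 4*b^3 - 42*b^2 + 98*b + s^2*(10*b - 60) + s*(22*b^2 - 132*b) + 60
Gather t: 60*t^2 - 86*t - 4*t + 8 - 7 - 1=60*t^2 - 90*t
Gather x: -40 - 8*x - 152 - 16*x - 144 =-24*x - 336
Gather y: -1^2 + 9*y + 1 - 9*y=0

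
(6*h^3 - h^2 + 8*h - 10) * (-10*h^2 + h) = -60*h^5 + 16*h^4 - 81*h^3 + 108*h^2 - 10*h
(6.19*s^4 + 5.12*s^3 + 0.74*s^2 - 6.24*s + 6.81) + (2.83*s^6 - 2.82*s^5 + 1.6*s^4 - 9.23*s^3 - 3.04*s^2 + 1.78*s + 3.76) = 2.83*s^6 - 2.82*s^5 + 7.79*s^4 - 4.11*s^3 - 2.3*s^2 - 4.46*s + 10.57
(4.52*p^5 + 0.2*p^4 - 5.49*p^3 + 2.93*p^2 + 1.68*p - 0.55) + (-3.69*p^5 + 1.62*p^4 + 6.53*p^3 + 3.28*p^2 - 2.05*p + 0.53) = 0.83*p^5 + 1.82*p^4 + 1.04*p^3 + 6.21*p^2 - 0.37*p - 0.02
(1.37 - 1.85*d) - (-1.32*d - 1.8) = 3.17 - 0.53*d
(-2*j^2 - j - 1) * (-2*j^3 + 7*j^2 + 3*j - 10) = 4*j^5 - 12*j^4 - 11*j^3 + 10*j^2 + 7*j + 10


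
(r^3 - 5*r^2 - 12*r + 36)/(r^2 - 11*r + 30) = (r^2 + r - 6)/(r - 5)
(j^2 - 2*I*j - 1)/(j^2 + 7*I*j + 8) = (j - I)/(j + 8*I)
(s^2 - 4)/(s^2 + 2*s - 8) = (s + 2)/(s + 4)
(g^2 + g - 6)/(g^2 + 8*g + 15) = (g - 2)/(g + 5)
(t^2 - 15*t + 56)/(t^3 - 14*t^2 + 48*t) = (t - 7)/(t*(t - 6))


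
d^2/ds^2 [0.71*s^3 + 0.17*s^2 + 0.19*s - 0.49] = 4.26*s + 0.34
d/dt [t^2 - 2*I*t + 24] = 2*t - 2*I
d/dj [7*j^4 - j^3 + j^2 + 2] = j*(28*j^2 - 3*j + 2)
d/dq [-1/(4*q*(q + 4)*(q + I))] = (q*(q + 4) + q*(q + I) + (q + 4)*(q + I))/(4*q^2*(q + 4)^2*(q + I)^2)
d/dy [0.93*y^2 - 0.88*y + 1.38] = 1.86*y - 0.88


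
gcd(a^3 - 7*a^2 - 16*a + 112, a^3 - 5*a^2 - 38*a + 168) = a^2 - 11*a + 28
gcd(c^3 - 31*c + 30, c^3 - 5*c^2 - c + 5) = c^2 - 6*c + 5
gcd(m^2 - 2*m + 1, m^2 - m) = m - 1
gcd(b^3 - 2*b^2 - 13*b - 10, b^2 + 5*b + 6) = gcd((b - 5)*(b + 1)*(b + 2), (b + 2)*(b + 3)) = b + 2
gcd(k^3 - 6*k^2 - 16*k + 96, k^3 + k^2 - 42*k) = k - 6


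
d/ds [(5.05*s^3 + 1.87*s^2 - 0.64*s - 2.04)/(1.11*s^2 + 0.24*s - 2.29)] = (5.6055*s^4 + 2.424*s^3 - 33.5343*s^2 - 4.0358*s + 1.9552)/(1.2321*s^4 + 0.5328*s^3 - 5.0262*s^2 - 1.0992*s + 5.2441)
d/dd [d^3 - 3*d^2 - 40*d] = 3*d^2 - 6*d - 40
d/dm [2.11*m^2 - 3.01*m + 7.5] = 4.22*m - 3.01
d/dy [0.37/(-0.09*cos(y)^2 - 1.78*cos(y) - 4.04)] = -(0.0666*cos(y) + 0.6586)*sin(y)/(0.09*cos(y)^2 + 1.78*cos(y) + 4.04)^2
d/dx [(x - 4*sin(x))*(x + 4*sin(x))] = 2*x - 16*sin(2*x)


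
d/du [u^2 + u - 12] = 2*u + 1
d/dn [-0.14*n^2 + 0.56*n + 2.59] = 0.56 - 0.28*n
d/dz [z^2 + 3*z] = 2*z + 3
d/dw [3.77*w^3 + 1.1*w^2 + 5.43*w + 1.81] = 11.31*w^2 + 2.2*w + 5.43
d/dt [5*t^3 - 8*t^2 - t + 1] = 15*t^2 - 16*t - 1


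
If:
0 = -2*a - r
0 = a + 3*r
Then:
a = 0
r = 0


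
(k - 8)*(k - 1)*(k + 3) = k^3 - 6*k^2 - 19*k + 24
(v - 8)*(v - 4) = v^2 - 12*v + 32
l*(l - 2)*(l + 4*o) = l^3 + 4*l^2*o - 2*l^2 - 8*l*o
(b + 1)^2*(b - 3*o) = b^3 - 3*b^2*o + 2*b^2 - 6*b*o + b - 3*o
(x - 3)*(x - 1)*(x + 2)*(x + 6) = x^4 + 4*x^3 - 17*x^2 - 24*x + 36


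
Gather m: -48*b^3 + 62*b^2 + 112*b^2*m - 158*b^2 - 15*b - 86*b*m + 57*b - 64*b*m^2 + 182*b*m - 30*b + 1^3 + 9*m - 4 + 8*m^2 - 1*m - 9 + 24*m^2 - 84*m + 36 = -48*b^3 - 96*b^2 + 12*b + m^2*(32 - 64*b) + m*(112*b^2 + 96*b - 76) + 24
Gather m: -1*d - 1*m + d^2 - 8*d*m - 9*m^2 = d^2 - d - 9*m^2 + m*(-8*d - 1)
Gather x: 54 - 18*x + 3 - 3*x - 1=56 - 21*x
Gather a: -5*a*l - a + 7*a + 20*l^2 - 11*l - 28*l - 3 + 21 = a*(6 - 5*l) + 20*l^2 - 39*l + 18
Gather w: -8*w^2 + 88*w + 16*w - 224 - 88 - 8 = -8*w^2 + 104*w - 320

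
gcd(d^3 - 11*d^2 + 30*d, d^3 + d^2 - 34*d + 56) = 1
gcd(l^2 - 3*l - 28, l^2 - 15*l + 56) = l - 7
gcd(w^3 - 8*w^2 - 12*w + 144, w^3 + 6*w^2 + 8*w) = w + 4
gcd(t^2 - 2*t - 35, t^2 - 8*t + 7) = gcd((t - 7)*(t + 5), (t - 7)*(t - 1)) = t - 7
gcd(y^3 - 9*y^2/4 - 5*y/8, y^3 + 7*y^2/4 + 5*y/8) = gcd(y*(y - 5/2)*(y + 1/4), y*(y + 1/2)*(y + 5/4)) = y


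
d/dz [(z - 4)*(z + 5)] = 2*z + 1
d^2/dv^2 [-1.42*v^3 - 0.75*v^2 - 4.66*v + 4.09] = -8.52*v - 1.5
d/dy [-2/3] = 0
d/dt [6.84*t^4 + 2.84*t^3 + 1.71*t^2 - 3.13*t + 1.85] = 27.36*t^3 + 8.52*t^2 + 3.42*t - 3.13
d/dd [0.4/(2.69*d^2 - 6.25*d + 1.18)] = (2.5 - 2.152*d)/(2.69*d^2 - 6.25*d + 1.18)^2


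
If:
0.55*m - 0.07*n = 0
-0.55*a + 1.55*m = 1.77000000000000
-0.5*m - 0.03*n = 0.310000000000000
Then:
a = -4.41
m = -0.42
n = -3.31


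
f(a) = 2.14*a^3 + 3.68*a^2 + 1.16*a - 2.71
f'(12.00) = 1013.96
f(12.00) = 4239.05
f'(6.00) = 276.44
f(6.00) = 598.97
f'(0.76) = 10.46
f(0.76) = 1.24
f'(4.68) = 176.22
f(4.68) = 302.68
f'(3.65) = 113.55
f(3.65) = 154.61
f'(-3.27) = 45.74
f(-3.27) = -41.98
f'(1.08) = 16.60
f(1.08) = 5.53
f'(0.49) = 6.31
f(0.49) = -1.01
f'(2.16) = 47.01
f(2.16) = 38.53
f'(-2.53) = 23.63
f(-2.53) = -16.75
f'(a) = 6.42*a^2 + 7.36*a + 1.16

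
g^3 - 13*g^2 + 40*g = g*(g - 8)*(g - 5)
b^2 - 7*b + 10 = (b - 5)*(b - 2)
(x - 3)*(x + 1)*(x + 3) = x^3 + x^2 - 9*x - 9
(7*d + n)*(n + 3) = 7*d*n + 21*d + n^2 + 3*n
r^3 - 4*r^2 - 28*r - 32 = (r - 8)*(r + 2)^2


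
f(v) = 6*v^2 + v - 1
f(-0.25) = -0.88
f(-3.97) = 89.60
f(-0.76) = 1.71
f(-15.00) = 1334.00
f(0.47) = 0.80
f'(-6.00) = -71.00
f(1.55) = 14.96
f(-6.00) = 209.00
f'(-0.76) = -8.12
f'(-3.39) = -39.68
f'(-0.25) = -2.00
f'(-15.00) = -179.00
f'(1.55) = 19.60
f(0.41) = 0.42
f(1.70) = 18.04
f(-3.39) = 64.56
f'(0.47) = 6.64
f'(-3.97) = -46.64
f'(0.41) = 5.92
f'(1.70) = 21.40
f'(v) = 12*v + 1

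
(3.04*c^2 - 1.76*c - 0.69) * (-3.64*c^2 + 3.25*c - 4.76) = -11.0656*c^4 + 16.2864*c^3 - 17.6788*c^2 + 6.1351*c + 3.2844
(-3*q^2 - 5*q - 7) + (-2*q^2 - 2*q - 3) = -5*q^2 - 7*q - 10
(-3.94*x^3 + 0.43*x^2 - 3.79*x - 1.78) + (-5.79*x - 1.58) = -3.94*x^3 + 0.43*x^2 - 9.58*x - 3.36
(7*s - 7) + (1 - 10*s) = -3*s - 6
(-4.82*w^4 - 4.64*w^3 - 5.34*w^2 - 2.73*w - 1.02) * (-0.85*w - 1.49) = 4.097*w^5 + 11.1258*w^4 + 11.4526*w^3 + 10.2771*w^2 + 4.9347*w + 1.5198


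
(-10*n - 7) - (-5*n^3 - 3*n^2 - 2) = 5*n^3 + 3*n^2 - 10*n - 5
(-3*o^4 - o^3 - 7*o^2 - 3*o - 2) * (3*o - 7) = -9*o^5 + 18*o^4 - 14*o^3 + 40*o^2 + 15*o + 14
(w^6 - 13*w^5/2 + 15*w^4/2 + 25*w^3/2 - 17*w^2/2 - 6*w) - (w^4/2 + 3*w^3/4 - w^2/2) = w^6 - 13*w^5/2 + 7*w^4 + 47*w^3/4 - 8*w^2 - 6*w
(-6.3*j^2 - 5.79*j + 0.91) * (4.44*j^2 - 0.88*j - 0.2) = -27.972*j^4 - 20.1636*j^3 + 10.3956*j^2 + 0.3572*j - 0.182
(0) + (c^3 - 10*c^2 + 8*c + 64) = c^3 - 10*c^2 + 8*c + 64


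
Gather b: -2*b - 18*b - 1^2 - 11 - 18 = -20*b - 30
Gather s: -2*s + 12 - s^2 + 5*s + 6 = -s^2 + 3*s + 18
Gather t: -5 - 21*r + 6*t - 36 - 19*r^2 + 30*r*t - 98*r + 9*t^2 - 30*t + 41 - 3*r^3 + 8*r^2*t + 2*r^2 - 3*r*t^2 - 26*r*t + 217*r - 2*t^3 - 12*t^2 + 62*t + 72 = -3*r^3 - 17*r^2 + 98*r - 2*t^3 + t^2*(-3*r - 3) + t*(8*r^2 + 4*r + 38) + 72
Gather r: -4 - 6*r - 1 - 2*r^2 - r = -2*r^2 - 7*r - 5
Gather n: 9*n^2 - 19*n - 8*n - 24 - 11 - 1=9*n^2 - 27*n - 36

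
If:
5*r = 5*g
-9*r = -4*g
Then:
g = 0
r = 0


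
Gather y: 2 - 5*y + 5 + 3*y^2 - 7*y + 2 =3*y^2 - 12*y + 9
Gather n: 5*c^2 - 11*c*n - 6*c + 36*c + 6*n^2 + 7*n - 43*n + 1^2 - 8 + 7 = 5*c^2 + 30*c + 6*n^2 + n*(-11*c - 36)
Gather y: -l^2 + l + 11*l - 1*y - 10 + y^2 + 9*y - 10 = -l^2 + 12*l + y^2 + 8*y - 20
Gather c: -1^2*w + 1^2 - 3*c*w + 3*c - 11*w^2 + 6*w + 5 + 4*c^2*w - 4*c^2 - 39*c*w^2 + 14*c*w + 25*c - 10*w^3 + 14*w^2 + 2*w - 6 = c^2*(4*w - 4) + c*(-39*w^2 + 11*w + 28) - 10*w^3 + 3*w^2 + 7*w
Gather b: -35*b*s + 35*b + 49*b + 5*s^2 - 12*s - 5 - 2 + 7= b*(84 - 35*s) + 5*s^2 - 12*s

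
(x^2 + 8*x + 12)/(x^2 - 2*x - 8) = (x + 6)/(x - 4)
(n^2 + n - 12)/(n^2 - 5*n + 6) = (n + 4)/(n - 2)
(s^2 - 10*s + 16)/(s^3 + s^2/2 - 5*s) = 2*(s - 8)/(s*(2*s + 5))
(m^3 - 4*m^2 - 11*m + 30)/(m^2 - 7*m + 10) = m + 3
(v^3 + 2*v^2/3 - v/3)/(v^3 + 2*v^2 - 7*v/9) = 3*(v + 1)/(3*v + 7)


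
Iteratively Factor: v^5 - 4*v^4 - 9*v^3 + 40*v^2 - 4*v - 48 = (v + 1)*(v^4 - 5*v^3 - 4*v^2 + 44*v - 48) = (v + 1)*(v + 3)*(v^3 - 8*v^2 + 20*v - 16) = (v - 2)*(v + 1)*(v + 3)*(v^2 - 6*v + 8) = (v - 4)*(v - 2)*(v + 1)*(v + 3)*(v - 2)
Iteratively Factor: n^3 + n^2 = (n + 1)*(n^2) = n*(n + 1)*(n)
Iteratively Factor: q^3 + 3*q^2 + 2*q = (q + 1)*(q^2 + 2*q) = q*(q + 1)*(q + 2)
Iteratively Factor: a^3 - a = (a - 1)*(a^2 + a) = (a - 1)*(a + 1)*(a)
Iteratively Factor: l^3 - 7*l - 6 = (l + 2)*(l^2 - 2*l - 3) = (l - 3)*(l + 2)*(l + 1)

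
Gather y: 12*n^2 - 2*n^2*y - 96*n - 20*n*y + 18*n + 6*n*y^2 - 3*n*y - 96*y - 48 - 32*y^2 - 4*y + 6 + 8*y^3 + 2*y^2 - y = 12*n^2 - 78*n + 8*y^3 + y^2*(6*n - 30) + y*(-2*n^2 - 23*n - 101) - 42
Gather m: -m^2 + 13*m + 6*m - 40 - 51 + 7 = -m^2 + 19*m - 84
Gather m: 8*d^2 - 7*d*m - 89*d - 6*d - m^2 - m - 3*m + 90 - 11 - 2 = 8*d^2 - 95*d - m^2 + m*(-7*d - 4) + 77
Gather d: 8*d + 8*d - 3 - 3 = 16*d - 6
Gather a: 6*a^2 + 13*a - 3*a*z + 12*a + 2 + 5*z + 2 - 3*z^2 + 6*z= 6*a^2 + a*(25 - 3*z) - 3*z^2 + 11*z + 4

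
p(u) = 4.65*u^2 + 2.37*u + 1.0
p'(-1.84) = -14.74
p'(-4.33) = -37.90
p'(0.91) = 10.83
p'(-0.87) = -5.72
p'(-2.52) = -21.07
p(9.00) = 398.98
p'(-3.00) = -25.53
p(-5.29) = 118.59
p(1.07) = 8.86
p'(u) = 9.3*u + 2.37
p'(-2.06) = -16.79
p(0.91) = 7.01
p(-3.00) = 35.74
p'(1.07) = 12.32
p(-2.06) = 15.85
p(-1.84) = 12.38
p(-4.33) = 77.92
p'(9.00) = 86.07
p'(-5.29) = -46.83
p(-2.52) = 24.56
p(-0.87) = 2.46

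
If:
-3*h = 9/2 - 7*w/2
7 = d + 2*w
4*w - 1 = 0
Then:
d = 13/2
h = -29/24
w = 1/4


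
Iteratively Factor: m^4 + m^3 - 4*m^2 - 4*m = (m + 1)*(m^3 - 4*m) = m*(m + 1)*(m^2 - 4) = m*(m + 1)*(m + 2)*(m - 2)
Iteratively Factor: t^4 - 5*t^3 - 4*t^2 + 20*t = (t + 2)*(t^3 - 7*t^2 + 10*t) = (t - 2)*(t + 2)*(t^2 - 5*t) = (t - 5)*(t - 2)*(t + 2)*(t)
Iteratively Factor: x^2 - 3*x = (x - 3)*(x)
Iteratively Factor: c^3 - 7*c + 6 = (c - 2)*(c^2 + 2*c - 3) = (c - 2)*(c - 1)*(c + 3)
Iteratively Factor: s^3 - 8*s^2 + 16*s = (s - 4)*(s^2 - 4*s) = s*(s - 4)*(s - 4)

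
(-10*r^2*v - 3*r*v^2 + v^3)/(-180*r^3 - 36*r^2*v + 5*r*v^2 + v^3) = v*(10*r^2 + 3*r*v - v^2)/(180*r^3 + 36*r^2*v - 5*r*v^2 - v^3)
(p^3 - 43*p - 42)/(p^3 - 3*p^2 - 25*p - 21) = (p + 6)/(p + 3)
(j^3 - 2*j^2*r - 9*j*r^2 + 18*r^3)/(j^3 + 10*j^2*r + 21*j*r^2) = (j^2 - 5*j*r + 6*r^2)/(j*(j + 7*r))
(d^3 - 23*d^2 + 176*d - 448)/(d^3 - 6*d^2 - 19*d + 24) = (d^2 - 15*d + 56)/(d^2 + 2*d - 3)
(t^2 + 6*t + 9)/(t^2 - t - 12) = (t + 3)/(t - 4)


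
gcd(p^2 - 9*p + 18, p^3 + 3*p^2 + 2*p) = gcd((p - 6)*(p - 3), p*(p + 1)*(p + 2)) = 1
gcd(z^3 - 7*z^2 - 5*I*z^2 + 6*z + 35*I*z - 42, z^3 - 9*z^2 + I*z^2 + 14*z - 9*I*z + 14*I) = z^2 + z*(-7 + I) - 7*I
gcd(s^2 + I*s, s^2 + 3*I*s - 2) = s + I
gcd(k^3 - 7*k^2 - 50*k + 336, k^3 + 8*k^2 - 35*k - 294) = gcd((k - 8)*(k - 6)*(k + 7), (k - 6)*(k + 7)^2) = k^2 + k - 42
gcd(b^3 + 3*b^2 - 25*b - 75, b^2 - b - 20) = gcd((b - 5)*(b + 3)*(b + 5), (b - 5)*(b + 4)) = b - 5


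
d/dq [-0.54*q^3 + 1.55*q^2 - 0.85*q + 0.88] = -1.62*q^2 + 3.1*q - 0.85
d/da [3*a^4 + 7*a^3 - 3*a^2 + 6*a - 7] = 12*a^3 + 21*a^2 - 6*a + 6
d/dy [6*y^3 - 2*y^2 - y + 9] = 18*y^2 - 4*y - 1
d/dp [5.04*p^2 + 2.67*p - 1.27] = 10.08*p + 2.67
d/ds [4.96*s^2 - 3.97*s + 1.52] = 9.92*s - 3.97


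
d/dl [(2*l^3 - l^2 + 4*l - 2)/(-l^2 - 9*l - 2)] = (-2*l^4 - 36*l^3 + l^2 - 26)/(l^4 + 18*l^3 + 85*l^2 + 36*l + 4)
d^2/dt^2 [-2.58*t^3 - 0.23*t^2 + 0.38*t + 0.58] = -15.48*t - 0.46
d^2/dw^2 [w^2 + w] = 2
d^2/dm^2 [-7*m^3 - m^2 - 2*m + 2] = -42*m - 2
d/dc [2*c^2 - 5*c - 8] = 4*c - 5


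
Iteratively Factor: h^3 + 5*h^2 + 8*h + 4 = (h + 2)*(h^2 + 3*h + 2) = (h + 1)*(h + 2)*(h + 2)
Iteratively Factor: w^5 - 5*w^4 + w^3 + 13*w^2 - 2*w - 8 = (w - 4)*(w^4 - w^3 - 3*w^2 + w + 2) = (w - 4)*(w + 1)*(w^3 - 2*w^2 - w + 2) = (w - 4)*(w + 1)^2*(w^2 - 3*w + 2) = (w - 4)*(w - 1)*(w + 1)^2*(w - 2)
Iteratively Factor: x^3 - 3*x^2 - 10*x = (x - 5)*(x^2 + 2*x) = x*(x - 5)*(x + 2)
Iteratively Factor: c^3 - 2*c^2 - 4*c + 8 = (c - 2)*(c^2 - 4) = (c - 2)*(c + 2)*(c - 2)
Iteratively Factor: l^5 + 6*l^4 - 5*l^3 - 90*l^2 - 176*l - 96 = (l + 3)*(l^4 + 3*l^3 - 14*l^2 - 48*l - 32) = (l - 4)*(l + 3)*(l^3 + 7*l^2 + 14*l + 8) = (l - 4)*(l + 2)*(l + 3)*(l^2 + 5*l + 4) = (l - 4)*(l + 1)*(l + 2)*(l + 3)*(l + 4)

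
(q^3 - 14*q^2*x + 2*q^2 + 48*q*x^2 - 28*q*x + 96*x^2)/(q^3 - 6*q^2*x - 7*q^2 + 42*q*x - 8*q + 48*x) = (q^2 - 8*q*x + 2*q - 16*x)/(q^2 - 7*q - 8)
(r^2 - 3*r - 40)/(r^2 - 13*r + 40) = (r + 5)/(r - 5)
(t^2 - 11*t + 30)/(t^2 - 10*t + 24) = (t - 5)/(t - 4)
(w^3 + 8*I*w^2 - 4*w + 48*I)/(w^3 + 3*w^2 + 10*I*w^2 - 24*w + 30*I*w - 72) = (w - 2*I)/(w + 3)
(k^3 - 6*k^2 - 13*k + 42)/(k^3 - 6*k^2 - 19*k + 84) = (k^2 + k - 6)/(k^2 + k - 12)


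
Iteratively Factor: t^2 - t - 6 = (t - 3)*(t + 2)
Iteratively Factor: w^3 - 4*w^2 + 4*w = (w)*(w^2 - 4*w + 4) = w*(w - 2)*(w - 2)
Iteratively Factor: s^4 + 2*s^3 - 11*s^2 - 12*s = (s - 3)*(s^3 + 5*s^2 + 4*s) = (s - 3)*(s + 4)*(s^2 + s) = (s - 3)*(s + 1)*(s + 4)*(s)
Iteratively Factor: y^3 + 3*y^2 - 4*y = (y - 1)*(y^2 + 4*y) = y*(y - 1)*(y + 4)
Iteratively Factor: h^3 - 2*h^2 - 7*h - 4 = (h + 1)*(h^2 - 3*h - 4) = (h + 1)^2*(h - 4)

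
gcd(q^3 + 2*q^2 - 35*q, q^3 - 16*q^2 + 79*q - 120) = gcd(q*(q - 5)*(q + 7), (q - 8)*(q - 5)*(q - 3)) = q - 5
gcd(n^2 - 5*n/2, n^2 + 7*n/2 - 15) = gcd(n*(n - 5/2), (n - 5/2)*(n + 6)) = n - 5/2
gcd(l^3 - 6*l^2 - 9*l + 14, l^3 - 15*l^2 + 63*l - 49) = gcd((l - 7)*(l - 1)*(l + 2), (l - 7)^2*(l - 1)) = l^2 - 8*l + 7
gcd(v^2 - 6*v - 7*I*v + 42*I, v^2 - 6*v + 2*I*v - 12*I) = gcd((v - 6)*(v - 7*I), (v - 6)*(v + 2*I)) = v - 6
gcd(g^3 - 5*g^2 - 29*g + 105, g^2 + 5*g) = g + 5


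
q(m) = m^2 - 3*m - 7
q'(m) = 2*m - 3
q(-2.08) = 3.57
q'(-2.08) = -7.16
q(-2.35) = 5.57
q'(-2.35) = -7.70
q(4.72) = 1.12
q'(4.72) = 6.44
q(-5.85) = 44.77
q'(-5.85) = -14.70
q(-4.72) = 29.44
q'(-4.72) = -12.44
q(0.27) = -7.74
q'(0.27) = -2.46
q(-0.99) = -3.05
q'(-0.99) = -4.98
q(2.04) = -8.96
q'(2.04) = 1.08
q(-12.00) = 173.00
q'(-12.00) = -27.00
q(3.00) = -7.00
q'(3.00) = 3.00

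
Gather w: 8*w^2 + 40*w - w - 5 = 8*w^2 + 39*w - 5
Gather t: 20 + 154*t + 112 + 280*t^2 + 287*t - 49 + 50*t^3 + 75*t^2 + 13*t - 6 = 50*t^3 + 355*t^2 + 454*t + 77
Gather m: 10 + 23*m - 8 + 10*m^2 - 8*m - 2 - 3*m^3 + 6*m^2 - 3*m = -3*m^3 + 16*m^2 + 12*m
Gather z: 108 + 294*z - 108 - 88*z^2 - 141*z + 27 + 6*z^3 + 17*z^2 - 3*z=6*z^3 - 71*z^2 + 150*z + 27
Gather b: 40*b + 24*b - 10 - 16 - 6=64*b - 32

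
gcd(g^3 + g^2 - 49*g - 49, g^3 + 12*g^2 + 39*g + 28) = g^2 + 8*g + 7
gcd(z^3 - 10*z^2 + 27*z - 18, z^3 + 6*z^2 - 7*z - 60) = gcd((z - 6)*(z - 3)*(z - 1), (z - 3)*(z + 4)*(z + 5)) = z - 3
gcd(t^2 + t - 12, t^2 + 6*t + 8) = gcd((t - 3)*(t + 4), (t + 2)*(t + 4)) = t + 4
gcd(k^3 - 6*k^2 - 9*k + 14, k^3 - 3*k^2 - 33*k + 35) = k^2 - 8*k + 7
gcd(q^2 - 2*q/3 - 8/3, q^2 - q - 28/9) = q + 4/3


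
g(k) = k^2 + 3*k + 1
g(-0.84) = -0.81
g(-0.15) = 0.57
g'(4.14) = 11.28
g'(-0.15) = 2.70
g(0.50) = 2.75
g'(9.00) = 21.00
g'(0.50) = 4.00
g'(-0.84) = 1.32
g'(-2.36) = -1.72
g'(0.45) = 3.90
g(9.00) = 109.00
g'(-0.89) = 1.22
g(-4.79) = 9.57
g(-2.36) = -0.51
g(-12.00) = 109.00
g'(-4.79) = -6.58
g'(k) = 2*k + 3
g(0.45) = 2.55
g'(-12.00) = -21.00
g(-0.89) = -0.88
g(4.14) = 30.56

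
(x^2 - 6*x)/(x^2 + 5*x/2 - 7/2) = 2*x*(x - 6)/(2*x^2 + 5*x - 7)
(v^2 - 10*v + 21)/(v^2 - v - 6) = (v - 7)/(v + 2)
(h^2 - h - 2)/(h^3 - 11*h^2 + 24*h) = (h^2 - h - 2)/(h*(h^2 - 11*h + 24))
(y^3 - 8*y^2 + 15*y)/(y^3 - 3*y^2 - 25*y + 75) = y/(y + 5)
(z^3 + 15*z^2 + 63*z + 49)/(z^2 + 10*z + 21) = (z^2 + 8*z + 7)/(z + 3)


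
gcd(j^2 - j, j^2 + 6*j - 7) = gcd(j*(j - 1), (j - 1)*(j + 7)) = j - 1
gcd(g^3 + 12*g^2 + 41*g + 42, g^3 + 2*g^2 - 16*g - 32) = g + 2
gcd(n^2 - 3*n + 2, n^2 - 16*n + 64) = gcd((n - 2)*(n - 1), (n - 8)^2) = 1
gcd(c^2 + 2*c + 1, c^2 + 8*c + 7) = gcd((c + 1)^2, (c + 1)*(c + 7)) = c + 1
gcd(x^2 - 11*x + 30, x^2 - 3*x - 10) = x - 5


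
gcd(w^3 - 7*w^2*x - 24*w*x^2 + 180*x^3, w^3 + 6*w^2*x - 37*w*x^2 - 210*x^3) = -w^2 + w*x + 30*x^2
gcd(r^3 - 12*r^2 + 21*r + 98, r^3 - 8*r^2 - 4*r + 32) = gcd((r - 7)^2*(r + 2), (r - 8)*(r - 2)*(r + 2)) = r + 2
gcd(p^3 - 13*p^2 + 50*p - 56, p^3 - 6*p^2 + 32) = p - 4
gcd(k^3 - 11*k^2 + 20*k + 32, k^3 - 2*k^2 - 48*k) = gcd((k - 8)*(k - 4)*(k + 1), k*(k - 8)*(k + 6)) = k - 8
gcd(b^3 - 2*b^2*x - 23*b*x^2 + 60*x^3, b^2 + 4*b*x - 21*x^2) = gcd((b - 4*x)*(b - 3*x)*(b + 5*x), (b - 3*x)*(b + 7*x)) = -b + 3*x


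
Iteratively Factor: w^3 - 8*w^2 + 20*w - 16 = (w - 2)*(w^2 - 6*w + 8) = (w - 4)*(w - 2)*(w - 2)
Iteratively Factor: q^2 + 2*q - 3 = (q + 3)*(q - 1)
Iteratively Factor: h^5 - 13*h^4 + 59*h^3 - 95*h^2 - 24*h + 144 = (h - 3)*(h^4 - 10*h^3 + 29*h^2 - 8*h - 48) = (h - 3)*(h + 1)*(h^3 - 11*h^2 + 40*h - 48) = (h - 3)^2*(h + 1)*(h^2 - 8*h + 16) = (h - 4)*(h - 3)^2*(h + 1)*(h - 4)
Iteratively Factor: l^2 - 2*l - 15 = (l - 5)*(l + 3)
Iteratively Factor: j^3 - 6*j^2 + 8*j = (j - 4)*(j^2 - 2*j) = j*(j - 4)*(j - 2)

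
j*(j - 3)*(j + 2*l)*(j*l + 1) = j^4*l + 2*j^3*l^2 - 3*j^3*l + j^3 - 6*j^2*l^2 + 2*j^2*l - 3*j^2 - 6*j*l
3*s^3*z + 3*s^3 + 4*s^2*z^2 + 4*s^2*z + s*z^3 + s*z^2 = (s + z)*(3*s + z)*(s*z + s)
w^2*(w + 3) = w^3 + 3*w^2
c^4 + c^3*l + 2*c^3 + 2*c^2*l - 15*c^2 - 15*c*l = c*(c - 3)*(c + 5)*(c + l)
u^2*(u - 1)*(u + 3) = u^4 + 2*u^3 - 3*u^2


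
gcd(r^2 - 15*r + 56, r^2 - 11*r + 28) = r - 7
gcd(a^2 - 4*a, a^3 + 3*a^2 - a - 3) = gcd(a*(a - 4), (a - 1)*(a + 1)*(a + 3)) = 1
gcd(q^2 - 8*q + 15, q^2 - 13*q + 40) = q - 5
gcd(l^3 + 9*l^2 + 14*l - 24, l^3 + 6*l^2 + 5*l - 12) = l^2 + 3*l - 4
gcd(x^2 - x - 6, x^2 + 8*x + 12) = x + 2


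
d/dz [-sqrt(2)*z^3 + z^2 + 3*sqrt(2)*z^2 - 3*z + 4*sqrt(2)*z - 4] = -3*sqrt(2)*z^2 + 2*z + 6*sqrt(2)*z - 3 + 4*sqrt(2)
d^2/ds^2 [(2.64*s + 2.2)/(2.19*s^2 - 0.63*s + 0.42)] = ((2.64*s + 2.2)*(4.38*s - 0.63)*(8.76*s - 1.26) - (34.6896*s + 6.3096)*(2.19*s^2 - 0.63*s + 0.42))/(2.19*s^2 - 0.63*s + 0.42)^3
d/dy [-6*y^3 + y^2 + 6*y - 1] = -18*y^2 + 2*y + 6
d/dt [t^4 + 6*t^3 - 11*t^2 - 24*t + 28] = 4*t^3 + 18*t^2 - 22*t - 24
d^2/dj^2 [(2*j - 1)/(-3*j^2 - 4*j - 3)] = 2*(-4*(2*j - 1)*(3*j + 2)^2 + (18*j + 5)*(3*j^2 + 4*j + 3))/(3*j^2 + 4*j + 3)^3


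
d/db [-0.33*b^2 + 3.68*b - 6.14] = 3.68 - 0.66*b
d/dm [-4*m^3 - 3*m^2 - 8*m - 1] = -12*m^2 - 6*m - 8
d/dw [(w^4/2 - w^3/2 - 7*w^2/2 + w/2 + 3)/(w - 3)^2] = (2*w^3 - 7*w^2 - 12*w + 5)/(2*(w^2 - 6*w + 9))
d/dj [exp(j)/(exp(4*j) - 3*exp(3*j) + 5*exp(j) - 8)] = (-(4*exp(3*j) - 9*exp(2*j) + 5)*exp(j) + exp(4*j) - 3*exp(3*j) + 5*exp(j) - 8)*exp(j)/(exp(4*j) - 3*exp(3*j) + 5*exp(j) - 8)^2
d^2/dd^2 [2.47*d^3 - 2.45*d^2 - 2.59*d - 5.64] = 14.82*d - 4.9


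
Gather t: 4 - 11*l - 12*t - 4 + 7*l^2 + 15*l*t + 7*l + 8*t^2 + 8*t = 7*l^2 - 4*l + 8*t^2 + t*(15*l - 4)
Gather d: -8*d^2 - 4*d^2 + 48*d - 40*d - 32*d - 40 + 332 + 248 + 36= -12*d^2 - 24*d + 576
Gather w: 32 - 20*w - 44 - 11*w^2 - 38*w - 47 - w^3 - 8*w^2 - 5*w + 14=-w^3 - 19*w^2 - 63*w - 45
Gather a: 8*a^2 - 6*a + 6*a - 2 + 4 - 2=8*a^2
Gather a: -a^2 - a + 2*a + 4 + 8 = -a^2 + a + 12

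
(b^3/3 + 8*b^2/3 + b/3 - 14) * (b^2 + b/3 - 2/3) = b^5/3 + 25*b^4/9 + b^3 - 47*b^2/3 - 44*b/9 + 28/3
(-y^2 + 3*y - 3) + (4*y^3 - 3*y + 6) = 4*y^3 - y^2 + 3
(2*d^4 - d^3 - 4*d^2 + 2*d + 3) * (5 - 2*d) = -4*d^5 + 12*d^4 + 3*d^3 - 24*d^2 + 4*d + 15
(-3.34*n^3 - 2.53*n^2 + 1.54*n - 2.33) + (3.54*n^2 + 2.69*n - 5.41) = -3.34*n^3 + 1.01*n^2 + 4.23*n - 7.74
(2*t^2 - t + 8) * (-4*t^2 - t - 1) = -8*t^4 + 2*t^3 - 33*t^2 - 7*t - 8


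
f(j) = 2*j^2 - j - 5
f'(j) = 4*j - 1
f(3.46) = 15.48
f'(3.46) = 12.84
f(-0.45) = -4.14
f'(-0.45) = -2.80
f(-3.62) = 24.83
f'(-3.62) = -15.48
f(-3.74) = 26.72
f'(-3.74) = -15.96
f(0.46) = -5.04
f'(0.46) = 0.84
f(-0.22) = -4.68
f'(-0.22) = -1.88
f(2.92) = 9.13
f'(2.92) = 10.68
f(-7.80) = 124.48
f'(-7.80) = -32.20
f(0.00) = -5.00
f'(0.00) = -1.00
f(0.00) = -5.00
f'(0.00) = -1.00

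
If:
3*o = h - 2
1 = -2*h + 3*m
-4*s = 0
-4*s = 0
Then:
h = 3*o + 2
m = 2*o + 5/3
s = 0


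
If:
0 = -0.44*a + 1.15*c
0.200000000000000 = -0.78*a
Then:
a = -0.26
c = -0.10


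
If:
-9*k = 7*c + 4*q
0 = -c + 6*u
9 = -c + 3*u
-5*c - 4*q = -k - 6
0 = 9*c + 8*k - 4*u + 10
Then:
No Solution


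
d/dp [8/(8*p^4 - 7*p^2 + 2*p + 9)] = 16*(-16*p^3 + 7*p - 1)/(8*p^4 - 7*p^2 + 2*p + 9)^2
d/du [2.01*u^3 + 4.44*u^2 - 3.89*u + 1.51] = 6.03*u^2 + 8.88*u - 3.89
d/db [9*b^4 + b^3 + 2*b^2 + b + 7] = 36*b^3 + 3*b^2 + 4*b + 1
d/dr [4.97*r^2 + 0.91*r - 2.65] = 9.94*r + 0.91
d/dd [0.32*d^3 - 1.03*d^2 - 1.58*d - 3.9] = 0.96*d^2 - 2.06*d - 1.58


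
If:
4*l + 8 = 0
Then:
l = -2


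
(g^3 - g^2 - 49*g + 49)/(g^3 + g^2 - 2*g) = (g^2 - 49)/(g*(g + 2))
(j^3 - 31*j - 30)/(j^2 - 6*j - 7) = (j^2 - j - 30)/(j - 7)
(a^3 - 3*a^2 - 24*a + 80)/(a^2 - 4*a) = a + 1 - 20/a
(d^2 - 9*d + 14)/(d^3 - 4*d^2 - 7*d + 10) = (d^2 - 9*d + 14)/(d^3 - 4*d^2 - 7*d + 10)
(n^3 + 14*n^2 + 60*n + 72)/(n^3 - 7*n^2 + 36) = (n^2 + 12*n + 36)/(n^2 - 9*n + 18)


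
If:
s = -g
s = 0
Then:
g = 0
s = 0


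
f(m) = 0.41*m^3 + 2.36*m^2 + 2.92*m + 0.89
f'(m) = 1.23*m^2 + 4.72*m + 2.92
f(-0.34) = 0.15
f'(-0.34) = 1.46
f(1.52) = 12.22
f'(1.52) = 12.94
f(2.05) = 20.33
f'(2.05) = 17.77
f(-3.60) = 1.83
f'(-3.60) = 1.87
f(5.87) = 182.28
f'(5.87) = 73.01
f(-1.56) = 0.52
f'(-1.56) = -1.45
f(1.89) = 17.61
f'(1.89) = 16.23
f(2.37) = 26.52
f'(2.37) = 21.02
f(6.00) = 191.93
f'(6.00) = 75.52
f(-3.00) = 2.30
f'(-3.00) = -0.17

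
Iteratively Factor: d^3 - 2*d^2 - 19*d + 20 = (d - 5)*(d^2 + 3*d - 4) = (d - 5)*(d - 1)*(d + 4)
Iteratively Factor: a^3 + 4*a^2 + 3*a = (a + 3)*(a^2 + a) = a*(a + 3)*(a + 1)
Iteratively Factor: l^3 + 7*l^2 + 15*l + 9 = (l + 3)*(l^2 + 4*l + 3) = (l + 1)*(l + 3)*(l + 3)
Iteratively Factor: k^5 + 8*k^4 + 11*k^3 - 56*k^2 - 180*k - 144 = (k + 2)*(k^4 + 6*k^3 - k^2 - 54*k - 72) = (k + 2)*(k + 4)*(k^3 + 2*k^2 - 9*k - 18) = (k + 2)*(k + 3)*(k + 4)*(k^2 - k - 6) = (k + 2)^2*(k + 3)*(k + 4)*(k - 3)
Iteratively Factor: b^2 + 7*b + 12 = (b + 3)*(b + 4)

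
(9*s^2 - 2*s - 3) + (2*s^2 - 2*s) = 11*s^2 - 4*s - 3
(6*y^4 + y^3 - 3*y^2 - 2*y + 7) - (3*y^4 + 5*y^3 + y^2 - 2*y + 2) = 3*y^4 - 4*y^3 - 4*y^2 + 5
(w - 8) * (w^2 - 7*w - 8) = w^3 - 15*w^2 + 48*w + 64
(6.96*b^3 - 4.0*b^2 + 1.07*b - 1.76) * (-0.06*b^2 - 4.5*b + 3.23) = -0.4176*b^5 - 31.08*b^4 + 40.4166*b^3 - 17.6294*b^2 + 11.3761*b - 5.6848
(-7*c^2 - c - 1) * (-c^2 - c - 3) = 7*c^4 + 8*c^3 + 23*c^2 + 4*c + 3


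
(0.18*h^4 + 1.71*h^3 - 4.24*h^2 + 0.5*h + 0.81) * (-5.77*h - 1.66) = -1.0386*h^5 - 10.1655*h^4 + 21.6262*h^3 + 4.1534*h^2 - 5.5037*h - 1.3446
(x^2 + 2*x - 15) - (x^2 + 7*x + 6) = -5*x - 21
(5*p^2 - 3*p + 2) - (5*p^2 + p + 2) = -4*p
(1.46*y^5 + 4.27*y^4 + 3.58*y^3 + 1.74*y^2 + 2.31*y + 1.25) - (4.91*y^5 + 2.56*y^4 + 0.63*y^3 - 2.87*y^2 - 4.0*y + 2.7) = -3.45*y^5 + 1.71*y^4 + 2.95*y^3 + 4.61*y^2 + 6.31*y - 1.45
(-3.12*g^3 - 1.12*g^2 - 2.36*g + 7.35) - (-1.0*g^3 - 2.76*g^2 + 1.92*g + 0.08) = -2.12*g^3 + 1.64*g^2 - 4.28*g + 7.27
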